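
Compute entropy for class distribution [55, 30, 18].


Probabilities: [55/103, 30/103, 18/103] ≈ [0.534, 0.2913, 0.1748]
H = -((55/103)·log₂(55/103) + (30/103)·log₂(30/103) + (18/103)·log₂(18/103))
  = 1.4415 bits

1.4415 bits


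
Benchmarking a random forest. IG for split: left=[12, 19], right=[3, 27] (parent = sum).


Parent = [15, 46], H_parent = 0.8047
H_left = 0.9629 (n=31), H_right = 0.469 (n=30)
H_children = (31/61)·0.9629 + (30/61)·0.469 = 0.72
IG = 0.8047 - 0.72 = 0.0847

0.0847


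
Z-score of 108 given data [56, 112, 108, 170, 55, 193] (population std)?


μ = 115.6667, σ = 52.0342
z = (108 - 115.6667)/52.0342 = -0.1473

-0.1473


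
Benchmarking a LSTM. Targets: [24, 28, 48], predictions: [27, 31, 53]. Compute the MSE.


Squared errors: (24-27)²=9, (28-31)²=9, (48-53)²=25
Sum = 43
MSE = 43/3 = 43/3

43/3


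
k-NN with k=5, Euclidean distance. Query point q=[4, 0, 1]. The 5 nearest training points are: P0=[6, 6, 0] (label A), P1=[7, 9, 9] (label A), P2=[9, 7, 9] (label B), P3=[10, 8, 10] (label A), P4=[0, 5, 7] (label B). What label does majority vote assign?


d(q,P0) = 6.4031  (label A)
d(q,P1) = 12.4097  (label A)
d(q,P2) = 11.7473  (label B)
d(q,P3) = 13.4536  (label A)
d(q,P4) = 8.775  (label B)
Votes: A=3, B=2
Majority → A

A


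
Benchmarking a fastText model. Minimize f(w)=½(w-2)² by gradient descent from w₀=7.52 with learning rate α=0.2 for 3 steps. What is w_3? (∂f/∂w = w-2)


step 1: grad = 7.52-2 = 5.52; w = 7.52 - 0.2·(5.52) = 6.416
step 2: grad = 6.416-2 = 4.416; w = 6.416 - 0.2·(4.416) = 5.5328
step 3: grad = 5.5328-2 = 3.5328; w = 5.5328 - 0.2·(3.5328) = 4.82624

4.82624


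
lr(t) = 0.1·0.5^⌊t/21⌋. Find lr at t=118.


n_drops = ⌊118/21⌋ = 5
lr = 0.1·0.5^5 = 0.1·0.03125 = 0.003125

0.003125


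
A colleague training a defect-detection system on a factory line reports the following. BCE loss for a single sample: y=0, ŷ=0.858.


BCE = -[y·ln(p) + (1-y)·ln(1-p)]
= -0 - 1·ln(1-0.858)
= -ln(0.142) = 1.9519

1.9519


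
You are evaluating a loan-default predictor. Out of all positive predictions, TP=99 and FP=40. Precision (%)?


Precision = TP/(TP+FP)
= 99/(99+40)
= 99/139 = 71.22%

71.22%


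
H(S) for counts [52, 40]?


Probabilities: [52/92, 40/92] ≈ [0.5652, 0.4348]
H = -((52/92)·log₂(52/92) + (40/92)·log₂(40/92))
  = 0.9877 bits

0.9877 bits


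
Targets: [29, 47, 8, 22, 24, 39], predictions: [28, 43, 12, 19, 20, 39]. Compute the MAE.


Absolute errors: |29-28|=1, |47-43|=4, |8-12|=4, |22-19|=3, |24-20|=4, |39-39|=0
Sum = 16
MAE = 16/6 = 8/3

8/3


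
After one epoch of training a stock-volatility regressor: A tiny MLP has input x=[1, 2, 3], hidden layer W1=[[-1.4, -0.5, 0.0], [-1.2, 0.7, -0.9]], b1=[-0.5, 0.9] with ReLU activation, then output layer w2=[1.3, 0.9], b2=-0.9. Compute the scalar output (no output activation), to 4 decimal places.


z1[0] = (-1.4)·(1) + (-0.5)·(2) + (0.0)·(3) - 0.5 = -2.9
z1[1] = (-1.2)·(1) + (0.7)·(2) + (-0.9)·(3) + 0.9 = -1.6
h = ReLU(z1) = [0.0, 0.0]
output = (1.3)·(0.0) + (0.9)·(0.0) - 0.9 = -0.9

-0.9


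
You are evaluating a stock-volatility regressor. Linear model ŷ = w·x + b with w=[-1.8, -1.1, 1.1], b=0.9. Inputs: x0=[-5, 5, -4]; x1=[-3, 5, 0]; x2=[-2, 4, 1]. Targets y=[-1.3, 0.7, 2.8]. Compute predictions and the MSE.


ŷ0 = (-1.8)·(-5) + (-1.1)·(5) + (1.1)·(-4) + 0.9 = -0.0
ŷ1 = (-1.8)·(-3) + (-1.1)·(5) + (1.1)·(0) + 0.9 = 0.8
ŷ2 = (-1.8)·(-2) + (-1.1)·(4) + (1.1)·(1) + 0.9 = 1.2
errors² = [1.69, 0.01, 2.56]
MSE = 4.2600/3 = 1.42

1.42


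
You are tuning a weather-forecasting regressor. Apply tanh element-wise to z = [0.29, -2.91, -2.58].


tanh(0.29) = 0.2821
tanh(-2.91) = -0.9941
tanh(-2.58) = -0.9886
result = [0.2821, -0.9941, -0.9886]

[0.2821, -0.9941, -0.9886]


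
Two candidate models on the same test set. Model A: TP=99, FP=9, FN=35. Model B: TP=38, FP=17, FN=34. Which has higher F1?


Model A: P=99/108=0.9167, R=99/134=0.7388, F1=2PR/(P+R)=2TP/(2TP+FP+FN)=198/242=0.8182
Model B: P=38/55=0.6909, R=38/72=0.5278, F1=2PR/(P+R)=2TP/(2TP+FP+FN)=76/127=0.5984
0.8182 > 0.5984 → Model A

Model A


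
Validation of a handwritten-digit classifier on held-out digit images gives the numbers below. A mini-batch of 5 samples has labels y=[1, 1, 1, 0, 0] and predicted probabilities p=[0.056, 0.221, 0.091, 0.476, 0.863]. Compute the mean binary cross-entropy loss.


L[0] = -ln(0.056) = 2.8824
L[1] = -ln(0.221) = 1.5096
L[2] = -ln(0.091) = 2.3969
L[3] = -ln(1-0.476) = -ln(0.524) = 0.6463
L[4] = -ln(1-0.863) = -ln(0.137) = 1.9878
mean = (2.8824 + 1.5096 + 2.3969 + 0.6463 + 1.9878)/5 = 1.8846

1.8846


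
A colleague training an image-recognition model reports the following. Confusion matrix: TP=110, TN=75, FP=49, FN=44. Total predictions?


Total = TP + TN + FP + FN
= 110 + 75 + 49 + 44
= 278
(Predicted positive: 159, predicted negative: 119)

278


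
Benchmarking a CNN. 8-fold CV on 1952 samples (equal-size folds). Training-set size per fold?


Fold size = 1952/8 = 244
Training per fold = 1952 - 244 = 1708

1708


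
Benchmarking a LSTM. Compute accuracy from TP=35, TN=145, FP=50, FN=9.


Accuracy = (TP+TN)/(TP+TN+FP+FN)
= (35+145)/(239)
= 180/239 = 75.31%

75.31%


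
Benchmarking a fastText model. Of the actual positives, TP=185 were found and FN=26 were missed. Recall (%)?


Recall = TP/(TP+FN)
= 185/(185+26)
= 185/211 = 87.68%

87.68%


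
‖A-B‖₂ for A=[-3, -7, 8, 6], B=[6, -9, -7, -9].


d = √((-3-6)² + (-7+ 9)² + (8+ 7)² + (6+ 9)²)
  = √(81 + 4 + 225 + 225)
  = √535 = 23.1301

23.1301


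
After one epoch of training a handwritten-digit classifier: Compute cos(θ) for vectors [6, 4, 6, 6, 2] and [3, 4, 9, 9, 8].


A·B = 6·3 + 4·4 + 6·9 + 6·9 + 2·8 = 158
‖A‖ = √128 = 11.3137, ‖B‖ = √251 = 15.843
cos = 158/(√128·√251) = 158/√32128 = 0.8815

0.8815


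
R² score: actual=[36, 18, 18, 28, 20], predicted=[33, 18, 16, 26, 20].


ȳ = 24
SS_res = Σ(y-ŷ)² = 17
SS_tot = Σ(y-ȳ)² = 248
R² = 1 - SS_res/SS_tot = 1 - 0.0685 = 0.9315

0.9315


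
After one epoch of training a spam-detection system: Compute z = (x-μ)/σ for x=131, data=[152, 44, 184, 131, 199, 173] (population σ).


μ = 147.1667, σ = 51.0536
z = (131 - 147.1667)/51.0536 = -0.3167

-0.3167


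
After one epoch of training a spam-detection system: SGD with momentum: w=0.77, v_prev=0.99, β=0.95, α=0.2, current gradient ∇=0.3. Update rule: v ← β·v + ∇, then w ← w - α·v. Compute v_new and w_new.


v_new = 0.95·0.99 + 0.3 = 0.9405 + 0.3 = 1.2405
w_new = 0.77 - 0.2·1.2405 = 0.77 - 0.2481 = 0.5219

v_new=1.2405, w_new=0.5219


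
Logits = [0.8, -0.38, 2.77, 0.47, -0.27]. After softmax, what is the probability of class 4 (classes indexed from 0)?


Exponentials: e^0.8=2.2255, e^-0.38=0.6839, e^2.77=15.9586, e^0.47=1.6, e^-0.27=0.7634
Sum = 21.2314
Softmax = [0.1048, 0.0322, 0.7517, 0.0754, 0.036]
p[4] = 0.7634/21.2314 = 0.036

0.036


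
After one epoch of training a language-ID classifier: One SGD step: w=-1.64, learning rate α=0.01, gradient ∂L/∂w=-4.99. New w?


w_new = w - α·∇
= -1.64 - 0.01·-4.99
= -1.64 + 0.0499
= -1.5901

-1.5901


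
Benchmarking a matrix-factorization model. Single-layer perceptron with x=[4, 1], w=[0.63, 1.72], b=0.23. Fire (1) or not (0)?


z = (4)·(0.63) + (1)·(1.72) + 0.23
  = 4.47
step(z) = 1 (z≥0)

1


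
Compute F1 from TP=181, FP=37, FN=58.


Precision = 181/218 = 0.8303
Recall = 181/239 = 0.7573
F1 = 2·P·R/(P+R) = 2·TP/(2·TP+FP+FN) = 362/(362+37+58) = 362/457 = 0.7921

0.7921


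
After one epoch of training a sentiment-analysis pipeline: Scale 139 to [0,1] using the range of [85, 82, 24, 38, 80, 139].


min=24, max=139
(139-24)/(139-24) = 115/115 = 1.0

1.0


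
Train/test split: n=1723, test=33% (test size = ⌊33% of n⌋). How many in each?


Test = ⌊1723·33/100⌋ = 568
Train = 1723 - 568 = 1155

Train: 1155, Test: 568


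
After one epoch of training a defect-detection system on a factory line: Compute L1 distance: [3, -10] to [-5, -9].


d = |3+ 5| + |-10+ 9|
  = 8 + 1
  = 9

9


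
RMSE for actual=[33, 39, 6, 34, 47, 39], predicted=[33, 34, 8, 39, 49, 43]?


MSE = 74/6 = 12.3333
RMSE = √(74/6) = 3.5119

3.5119


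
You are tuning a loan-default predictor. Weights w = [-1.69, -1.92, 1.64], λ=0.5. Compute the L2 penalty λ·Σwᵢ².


‖w‖₂² = (-1.69)² + (-1.92)² + (1.64)²
     = 2.8561 + 3.6864 + 2.6896
     = 9.2321
λ·‖w‖₂² = 0.5·9.2321 = 4.61605

4.61605


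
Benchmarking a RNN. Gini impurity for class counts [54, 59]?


Probabilities: [54/113, 59/113] ≈ [0.4779, 0.5221]
Σpᵢ² = (2916 + 3481)/113² = 6397/12769
Gini = 1 - Σpᵢ² = 1 - 6397/12769 = 0.499

0.499


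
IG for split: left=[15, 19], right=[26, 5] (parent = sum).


Parent = [41, 24], H_parent = 0.9501
H_left = 0.99 (n=34), H_right = 0.6374 (n=31)
H_children = (34/65)·0.99 + (31/65)·0.6374 = 0.8218
IG = 0.9501 - 0.8218 = 0.1283

0.1283


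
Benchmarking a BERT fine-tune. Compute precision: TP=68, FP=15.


Precision = TP/(TP+FP)
= 68/(68+15)
= 68/83 = 81.93%

81.93%


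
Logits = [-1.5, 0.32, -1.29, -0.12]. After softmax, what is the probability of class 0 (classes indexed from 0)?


Exponentials: e^-1.5=0.2231, e^0.32=1.3771, e^-1.29=0.2753, e^-0.12=0.8869
Sum = 2.7624
Softmax = [0.0808, 0.4985, 0.0996, 0.3211]
p[0] = 0.2231/2.7624 = 0.0808

0.0808


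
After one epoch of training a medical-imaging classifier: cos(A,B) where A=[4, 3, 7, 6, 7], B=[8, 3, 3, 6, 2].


A·B = 4·8 + 3·3 + 7·3 + 6·6 + 7·2 = 112
‖A‖ = √159 = 12.6095, ‖B‖ = √122 = 11.0454
cos = 112/(√159·√122) = 112/√19398 = 0.8042

0.8042


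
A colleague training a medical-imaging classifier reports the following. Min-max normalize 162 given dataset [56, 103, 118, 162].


min=56, max=162
(162-56)/(162-56) = 106/106 = 1.0

1.0


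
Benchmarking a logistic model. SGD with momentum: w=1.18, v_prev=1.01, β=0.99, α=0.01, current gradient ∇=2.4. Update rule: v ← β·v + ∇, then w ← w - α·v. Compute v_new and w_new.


v_new = 0.99·1.01 + 2.4 = 0.9999 + 2.4 = 3.3999
w_new = 1.18 - 0.01·3.3999 = 1.18 - 0.033999 = 1.146001

v_new=3.3999, w_new=1.146001


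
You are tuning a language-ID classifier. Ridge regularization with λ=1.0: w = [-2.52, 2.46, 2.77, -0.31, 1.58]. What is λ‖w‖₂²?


‖w‖₂² = (-2.52)² + (2.46)² + (2.77)² + (-0.31)² + (1.58)²
     = 6.3504 + 6.0516 + 7.6729 + 0.0961 + 2.4964
     = 22.6674
λ·‖w‖₂² = 1.0·22.6674 = 22.6674

22.6674


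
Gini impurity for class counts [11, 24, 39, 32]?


Probabilities: [11/106, 24/106, 39/106, 32/106] ≈ [0.1038, 0.2264, 0.3679, 0.3019]
Σpᵢ² = (121 + 576 + 1521 + 1024)/106² = 3242/11236
Gini = 1 - Σpᵢ² = 1 - 3242/11236 = 0.7115

0.7115


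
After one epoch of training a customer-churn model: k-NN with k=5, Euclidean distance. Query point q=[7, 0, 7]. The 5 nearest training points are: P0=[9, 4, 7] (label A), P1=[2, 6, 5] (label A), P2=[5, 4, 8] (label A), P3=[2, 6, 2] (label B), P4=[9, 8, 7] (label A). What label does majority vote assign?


d(q,P0) = 4.4721  (label A)
d(q,P1) = 8.0623  (label A)
d(q,P2) = 4.5826  (label A)
d(q,P3) = 9.2736  (label B)
d(q,P4) = 8.2462  (label A)
Votes: A=4, B=1
Majority → A

A


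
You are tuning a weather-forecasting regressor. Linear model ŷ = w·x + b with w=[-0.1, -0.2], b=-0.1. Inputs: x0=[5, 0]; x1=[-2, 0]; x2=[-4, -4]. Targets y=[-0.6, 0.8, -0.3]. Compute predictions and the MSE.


ŷ0 = (-0.1)·(5) + (-0.2)·(0) - 0.1 = -0.6
ŷ1 = (-0.1)·(-2) + (-0.2)·(0) - 0.1 = 0.1
ŷ2 = (-0.1)·(-4) + (-0.2)·(-4) - 0.1 = 1.1
errors² = [0.0, 0.49, 1.96]
MSE = 2.4500/3 = 0.8167

0.8167


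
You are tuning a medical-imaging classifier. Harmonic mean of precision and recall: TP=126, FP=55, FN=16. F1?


Precision = 126/181 = 0.6961
Recall = 126/142 = 0.8873
F1 = 2·P·R/(P+R) = 2·TP/(2·TP+FP+FN) = 252/(252+55+16) = 252/323 = 0.7802

0.7802


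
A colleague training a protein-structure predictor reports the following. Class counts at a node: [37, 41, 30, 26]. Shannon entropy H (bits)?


Probabilities: [37/134, 41/134, 30/134, 26/134] ≈ [0.2761, 0.306, 0.2239, 0.194]
H = -((37/134)·log₂(37/134) + (41/134)·log₂(41/134) + (30/134)·log₂(30/134) + (26/134)·log₂(26/134))
  = 1.9778 bits

1.9778 bits


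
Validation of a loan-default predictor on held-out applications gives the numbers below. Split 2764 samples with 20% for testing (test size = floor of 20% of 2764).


Test = ⌊2764·20/100⌋ = 552
Train = 2764 - 552 = 2212

Train: 2212, Test: 552


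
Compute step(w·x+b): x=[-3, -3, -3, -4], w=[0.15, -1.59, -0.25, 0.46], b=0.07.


z = (-3)·(0.15) + (-3)·(-1.59) + (-3)·(-0.25) + (-4)·(0.46) + 0.07
  = 3.3
step(z) = 1 (z≥0)

1


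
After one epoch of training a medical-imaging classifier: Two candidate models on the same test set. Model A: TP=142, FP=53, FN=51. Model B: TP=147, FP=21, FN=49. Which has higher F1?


Model A: P=142/195=0.7282, R=142/193=0.7358, F1=2PR/(P+R)=2TP/(2TP+FP+FN)=284/388=0.732
Model B: P=147/168=0.875, R=147/196=0.75, F1=2PR/(P+R)=2TP/(2TP+FP+FN)=294/364=0.8077
0.732 < 0.8077 → Model B

Model B


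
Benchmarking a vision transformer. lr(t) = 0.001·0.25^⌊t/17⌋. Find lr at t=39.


n_drops = ⌊39/17⌋ = 2
lr = 0.001·0.25^2 = 0.001·0.0625 = 0.0000625

0.0000625


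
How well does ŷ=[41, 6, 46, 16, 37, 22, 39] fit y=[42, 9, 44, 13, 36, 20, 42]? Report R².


ȳ = 29.4286
SS_res = Σ(y-ŷ)² = 37
SS_tot = Σ(y-ȳ)² = 1347.71
R² = 1 - SS_res/SS_tot = 1 - 0.0275 = 0.9725

0.9725


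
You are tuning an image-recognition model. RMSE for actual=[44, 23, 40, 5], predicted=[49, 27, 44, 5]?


MSE = 57/4 = 14.25
RMSE = √(57/4) = 3.7749

3.7749


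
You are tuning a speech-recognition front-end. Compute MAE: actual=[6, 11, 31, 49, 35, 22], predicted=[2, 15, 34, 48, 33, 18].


Absolute errors: |6-2|=4, |11-15|=4, |31-34|=3, |49-48|=1, |35-33|=2, |22-18|=4
Sum = 18
MAE = 18/6 = 3

3


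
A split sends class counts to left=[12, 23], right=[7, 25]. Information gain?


Parent = [19, 48], H_parent = 0.8603
H_left = 0.9275 (n=35), H_right = 0.7579 (n=32)
H_children = (35/67)·0.9275 + (32/67)·0.7579 = 0.8465
IG = 0.8603 - 0.8465 = 0.0138

0.0138


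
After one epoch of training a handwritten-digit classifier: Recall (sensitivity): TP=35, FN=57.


Recall = TP/(TP+FN)
= 35/(35+57)
= 35/92 = 38.04%

38.04%


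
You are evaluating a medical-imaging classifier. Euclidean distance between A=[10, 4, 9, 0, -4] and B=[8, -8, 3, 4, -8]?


d = √((10-8)² + (4+ 8)² + (9-3)² + (0-4)² + (-4+ 8)²)
  = √(4 + 144 + 36 + 16 + 16)
  = √216 = 14.6969

14.6969


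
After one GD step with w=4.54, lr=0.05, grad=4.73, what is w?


w_new = w - α·∇
= 4.54 - 0.05·4.73
= 4.54 - 0.2365
= 4.3035

4.3035


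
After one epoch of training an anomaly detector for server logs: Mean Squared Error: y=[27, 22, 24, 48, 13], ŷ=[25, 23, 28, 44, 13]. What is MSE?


Squared errors: (27-25)²=4, (22-23)²=1, (24-28)²=16, (48-44)²=16, (13-13)²=0
Sum = 37
MSE = 37/5 = 37/5

37/5


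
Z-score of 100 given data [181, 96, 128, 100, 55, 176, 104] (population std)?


μ = 120, σ = 42.051
z = (100 - 120)/42.051 = -0.4756

-0.4756


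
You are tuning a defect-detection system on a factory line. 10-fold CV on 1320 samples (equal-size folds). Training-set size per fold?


Fold size = 1320/10 = 132
Training per fold = 1320 - 132 = 1188

1188


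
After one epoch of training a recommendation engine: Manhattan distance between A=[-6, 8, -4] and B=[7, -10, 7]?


d = |-6-7| + |8+ 10| + |-4-7|
  = 13 + 18 + 11
  = 42

42


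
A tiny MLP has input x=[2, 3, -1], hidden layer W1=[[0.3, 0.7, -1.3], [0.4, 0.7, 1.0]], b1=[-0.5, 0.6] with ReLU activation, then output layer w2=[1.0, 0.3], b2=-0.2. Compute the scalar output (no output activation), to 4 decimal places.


z1[0] = (0.3)·(2) + (0.7)·(3) + (-1.3)·(-1) - 0.5 = 3.5
z1[1] = (0.4)·(2) + (0.7)·(3) + (1.0)·(-1) + 0.6 = 2.5
h = ReLU(z1) = [3.5, 2.5]
output = (1.0)·(3.5) + (0.3)·(2.5) - 0.2 = 4.05

4.05


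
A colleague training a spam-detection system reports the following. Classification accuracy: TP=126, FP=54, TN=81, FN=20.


Accuracy = (TP+TN)/(TP+TN+FP+FN)
= (126+81)/(281)
= 207/281 = 73.67%

73.67%


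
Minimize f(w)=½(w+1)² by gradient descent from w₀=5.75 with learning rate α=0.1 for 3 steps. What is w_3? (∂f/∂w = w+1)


step 1: grad = 5.75+1 = 6.75; w = 5.75 - 0.1·(6.75) = 5.075
step 2: grad = 5.075+1 = 6.075; w = 5.075 - 0.1·(6.075) = 4.4675
step 3: grad = 4.4675+1 = 5.4675; w = 4.4675 - 0.1·(5.4675) = 3.92075

3.92075


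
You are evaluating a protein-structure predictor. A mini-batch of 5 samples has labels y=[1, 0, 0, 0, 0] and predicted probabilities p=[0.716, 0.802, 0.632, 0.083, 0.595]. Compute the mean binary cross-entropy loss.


L[0] = -ln(0.716) = 0.3341
L[1] = -ln(1-0.802) = -ln(0.198) = 1.6195
L[2] = -ln(1-0.632) = -ln(0.368) = 0.9997
L[3] = -ln(1-0.083) = -ln(0.917) = 0.0866
L[4] = -ln(1-0.595) = -ln(0.405) = 0.9039
mean = (0.3341 + 1.6195 + 0.9997 + 0.0866 + 0.9039)/5 = 0.7888

0.7888


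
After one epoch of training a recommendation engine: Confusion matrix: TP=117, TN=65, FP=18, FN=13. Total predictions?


Total = TP + TN + FP + FN
= 117 + 65 + 18 + 13
= 213
(Predicted positive: 135, predicted negative: 78)

213


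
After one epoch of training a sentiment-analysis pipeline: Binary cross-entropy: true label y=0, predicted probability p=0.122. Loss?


BCE = -[y·ln(p) + (1-y)·ln(1-p)]
= -0 - 1·ln(1-0.122)
= -ln(0.878) = 0.1301

0.1301


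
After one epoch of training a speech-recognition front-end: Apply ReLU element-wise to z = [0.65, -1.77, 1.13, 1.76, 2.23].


ReLU(0.65) = max(0, 0.65) = 0.65
ReLU(-1.77) = max(0, -1.77) = 0.0
ReLU(1.13) = max(0, 1.13) = 1.13
ReLU(1.76) = max(0, 1.76) = 1.76
ReLU(2.23) = max(0, 2.23) = 2.23
result = [0.65, 0.0, 1.13, 1.76, 2.23]

[0.65, 0.0, 1.13, 1.76, 2.23]


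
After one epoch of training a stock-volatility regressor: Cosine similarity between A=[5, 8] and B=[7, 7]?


A·B = 5·7 + 8·7 = 91
‖A‖ = √89 = 9.434, ‖B‖ = √98 = 9.8995
cos = 91/(√89·√98) = 91/√8722 = 0.9744

0.9744


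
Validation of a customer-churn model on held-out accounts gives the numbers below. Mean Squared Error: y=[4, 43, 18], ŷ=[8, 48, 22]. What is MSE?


Squared errors: (4-8)²=16, (43-48)²=25, (18-22)²=16
Sum = 57
MSE = 57/3 = 19

19


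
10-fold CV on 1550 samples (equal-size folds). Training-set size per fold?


Fold size = 1550/10 = 155
Training per fold = 1550 - 155 = 1395

1395


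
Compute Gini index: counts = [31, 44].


Probabilities: [31/75, 44/75] ≈ [0.4133, 0.5867]
Σpᵢ² = (961 + 1936)/75² = 2897/5625
Gini = 1 - Σpᵢ² = 1 - 2897/5625 = 0.485

0.485


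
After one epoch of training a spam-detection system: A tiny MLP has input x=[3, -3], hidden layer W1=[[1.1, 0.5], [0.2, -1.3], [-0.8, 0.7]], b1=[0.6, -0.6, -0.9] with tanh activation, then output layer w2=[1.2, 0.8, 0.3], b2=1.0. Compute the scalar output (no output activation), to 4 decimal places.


z1[0] = (1.1)·(3) + (0.5)·(-3) + 0.6 = 2.4
z1[1] = (0.2)·(3) + (-1.3)·(-3) - 0.6 = 3.9
z1[2] = (-0.8)·(3) + (0.7)·(-3) - 0.9 = -5.4
h = tanh(z1) = [0.9837, 0.9992, -1.0]
output = (1.2)·(0.9837) + (0.8)·(0.9992) + (0.3)·(-1.0) + 1.0 = 2.6798

2.6798


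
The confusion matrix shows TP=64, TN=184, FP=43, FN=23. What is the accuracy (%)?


Accuracy = (TP+TN)/(TP+TN+FP+FN)
= (64+184)/(314)
= 248/314 = 78.98%

78.98%


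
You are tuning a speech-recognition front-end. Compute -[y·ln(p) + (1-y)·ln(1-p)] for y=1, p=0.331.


BCE = -[y·ln(p) + (1-y)·ln(1-p)]
= -1·ln(0.331) - 0
= -ln(0.331) = 1.1056

1.1056


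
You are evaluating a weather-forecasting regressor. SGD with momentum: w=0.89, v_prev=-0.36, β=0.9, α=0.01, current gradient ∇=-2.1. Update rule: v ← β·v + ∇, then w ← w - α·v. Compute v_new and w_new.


v_new = 0.9·-0.36 - 2.1 = -0.324 - 2.1 = -2.424
w_new = 0.89 - 0.01·-2.424 = 0.89 + 0.02424 = 0.91424

v_new=-2.424, w_new=0.91424


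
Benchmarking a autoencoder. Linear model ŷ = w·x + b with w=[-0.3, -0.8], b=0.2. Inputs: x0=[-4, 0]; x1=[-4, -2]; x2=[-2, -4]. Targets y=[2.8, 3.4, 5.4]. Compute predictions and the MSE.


ŷ0 = (-0.3)·(-4) + (-0.8)·(0) + 0.2 = 1.4
ŷ1 = (-0.3)·(-4) + (-0.8)·(-2) + 0.2 = 3.0
ŷ2 = (-0.3)·(-2) + (-0.8)·(-4) + 0.2 = 4.0
errors² = [1.96, 0.16, 1.96]
MSE = 4.0800/3 = 1.36

1.36


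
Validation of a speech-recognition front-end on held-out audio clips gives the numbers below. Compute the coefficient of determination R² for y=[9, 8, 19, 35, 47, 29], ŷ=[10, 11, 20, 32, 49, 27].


ȳ = 24.5
SS_res = Σ(y-ŷ)² = 28
SS_tot = Σ(y-ȳ)² = 1179.5
R² = 1 - SS_res/SS_tot = 1 - 0.0237 = 0.9763

0.9763


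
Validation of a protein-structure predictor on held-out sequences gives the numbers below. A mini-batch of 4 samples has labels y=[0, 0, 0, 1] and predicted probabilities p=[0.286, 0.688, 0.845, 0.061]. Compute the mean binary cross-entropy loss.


L[0] = -ln(1-0.286) = -ln(0.714) = 0.3369
L[1] = -ln(1-0.688) = -ln(0.312) = 1.1648
L[2] = -ln(1-0.845) = -ln(0.155) = 1.8643
L[3] = -ln(0.061) = 2.7969
mean = (0.3369 + 1.1648 + 1.8643 + 2.7969)/4 = 1.5407

1.5407


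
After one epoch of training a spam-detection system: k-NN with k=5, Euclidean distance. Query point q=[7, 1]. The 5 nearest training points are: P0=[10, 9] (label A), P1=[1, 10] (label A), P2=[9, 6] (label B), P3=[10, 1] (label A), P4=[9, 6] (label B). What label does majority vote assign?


d(q,P0) = 8.544  (label A)
d(q,P1) = 10.8167  (label A)
d(q,P2) = 5.3852  (label B)
d(q,P3) = 3.0  (label A)
d(q,P4) = 5.3852  (label B)
Votes: A=3, B=2
Majority → A

A


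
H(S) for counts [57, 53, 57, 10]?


Probabilities: [57/177, 53/177, 57/177, 10/177] ≈ [0.322, 0.2994, 0.322, 0.0565]
H = -((57/177)·log₂(57/177) + (53/177)·log₂(53/177) + (57/177)·log₂(57/177) + (10/177)·log₂(10/177))
  = 1.808 bits

1.808 bits


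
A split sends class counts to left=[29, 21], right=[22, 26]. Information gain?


Parent = [51, 47], H_parent = 0.9988
H_left = 0.9815 (n=50), H_right = 0.995 (n=48)
H_children = (50/98)·0.9815 + (48/98)·0.995 = 0.9881
IG = 0.9988 - 0.9881 = 0.0107

0.0107


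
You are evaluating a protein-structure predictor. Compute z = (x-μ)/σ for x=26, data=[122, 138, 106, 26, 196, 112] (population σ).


μ = 116.6667, σ = 50.2217
z = (26 - 116.6667)/50.2217 = -1.8053

-1.8053


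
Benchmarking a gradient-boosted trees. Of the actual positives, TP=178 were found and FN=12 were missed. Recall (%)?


Recall = TP/(TP+FN)
= 178/(178+12)
= 178/190 = 93.68%

93.68%


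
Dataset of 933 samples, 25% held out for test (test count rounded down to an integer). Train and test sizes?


Test = ⌊933·25/100⌋ = 233
Train = 933 - 233 = 700

Train: 700, Test: 233


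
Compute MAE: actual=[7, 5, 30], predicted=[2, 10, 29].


Absolute errors: |7-2|=5, |5-10|=5, |30-29|=1
Sum = 11
MAE = 11/3 = 11/3

11/3


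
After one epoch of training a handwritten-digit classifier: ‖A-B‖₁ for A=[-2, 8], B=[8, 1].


d = |-2-8| + |8-1|
  = 10 + 7
  = 17

17


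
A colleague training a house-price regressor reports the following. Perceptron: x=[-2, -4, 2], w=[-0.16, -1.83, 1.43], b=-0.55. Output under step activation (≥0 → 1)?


z = (-2)·(-0.16) + (-4)·(-1.83) + (2)·(1.43) - 0.55
  = 9.95
step(z) = 1 (z≥0)

1


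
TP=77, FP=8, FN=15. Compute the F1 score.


Precision = 77/85 = 0.9059
Recall = 77/92 = 0.837
F1 = 2·P·R/(P+R) = 2·TP/(2·TP+FP+FN) = 154/(154+8+15) = 154/177 = 0.8701

0.8701


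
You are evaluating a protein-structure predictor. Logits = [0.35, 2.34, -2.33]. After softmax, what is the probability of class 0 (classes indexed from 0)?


Exponentials: e^0.35=1.4191, e^2.34=10.3812, e^-2.33=0.0973
Sum = 11.8976
Softmax = [0.1193, 0.8725, 0.0082]
p[0] = 1.4191/11.8976 = 0.1193

0.1193


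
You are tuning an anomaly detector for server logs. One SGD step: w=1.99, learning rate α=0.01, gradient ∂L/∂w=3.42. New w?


w_new = w - α·∇
= 1.99 - 0.01·3.42
= 1.99 - 0.0342
= 1.9558

1.9558


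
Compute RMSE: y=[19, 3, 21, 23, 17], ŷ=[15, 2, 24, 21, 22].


MSE = 55/5 = 11
RMSE = √(55/5) = 3.3166

3.3166


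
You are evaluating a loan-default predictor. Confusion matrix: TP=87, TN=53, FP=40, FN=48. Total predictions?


Total = TP + TN + FP + FN
= 87 + 53 + 40 + 48
= 228
(Predicted positive: 127, predicted negative: 101)

228


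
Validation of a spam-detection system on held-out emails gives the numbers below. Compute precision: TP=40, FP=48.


Precision = TP/(TP+FP)
= 40/(40+48)
= 40/88 = 45.45%

45.45%


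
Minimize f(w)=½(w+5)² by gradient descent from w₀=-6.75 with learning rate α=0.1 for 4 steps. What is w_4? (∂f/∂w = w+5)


step 1: grad = -6.75+5 = -1.75; w = -6.75 - 0.1·(-1.75) = -6.575
step 2: grad = -6.575+5 = -1.575; w = -6.575 - 0.1·(-1.575) = -6.4175
step 3: grad = -6.4175+5 = -1.4175; w = -6.4175 - 0.1·(-1.4175) = -6.27575
step 4: grad = -6.27575+5 = -1.27575; w = -6.27575 - 0.1·(-1.27575) = -6.148175

-6.148175


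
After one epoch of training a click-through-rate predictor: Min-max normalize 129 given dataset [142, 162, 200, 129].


min=129, max=200
(129-129)/(200-129) = 0/71 = 0.0

0.0


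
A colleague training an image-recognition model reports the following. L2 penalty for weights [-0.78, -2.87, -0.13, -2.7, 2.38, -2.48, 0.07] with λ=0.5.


‖w‖₂² = (-0.78)² + (-2.87)² + (-0.13)² + (-2.7)² + (2.38)² + (-2.48)² + (0.07)²
     = 0.6084 + 8.2369 + 0.0169 + 7.29 + 5.6644 + 6.1504 + 0.0049
     = 27.9719
λ·‖w‖₂² = 0.5·27.9719 = 13.98595

13.98595


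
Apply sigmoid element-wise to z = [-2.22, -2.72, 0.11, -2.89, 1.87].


σ(-2.22) = 1/(1+e^2.22) = 0.098
σ(-2.72) = 1/(1+e^2.72) = 0.0618
σ(0.11) = 1/(1+e^-0.11) = 0.5275
σ(-2.89) = 1/(1+e^2.89) = 0.0527
σ(1.87) = 1/(1+e^-1.87) = 0.8665
result = [0.098, 0.0618, 0.5275, 0.0527, 0.8665]

[0.098, 0.0618, 0.5275, 0.0527, 0.8665]


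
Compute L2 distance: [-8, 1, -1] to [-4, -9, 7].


d = √((-8+ 4)² + (1+ 9)² + (-1-7)²)
  = √(16 + 100 + 64)
  = √180 = 13.4164

13.4164


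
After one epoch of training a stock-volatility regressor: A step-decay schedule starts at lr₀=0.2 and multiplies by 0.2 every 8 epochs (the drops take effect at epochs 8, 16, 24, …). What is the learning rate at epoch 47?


n_drops = ⌊47/8⌋ = 5
lr = 0.2·0.2^5 = 0.2·0.00032 = 0.000064

0.000064


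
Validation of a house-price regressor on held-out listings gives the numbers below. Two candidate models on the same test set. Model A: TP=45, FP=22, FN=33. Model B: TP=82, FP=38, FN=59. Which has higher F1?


Model A: P=45/67=0.6716, R=45/78=0.5769, F1=2PR/(P+R)=2TP/(2TP+FP+FN)=90/145=0.6207
Model B: P=82/120=0.6833, R=82/141=0.5816, F1=2PR/(P+R)=2TP/(2TP+FP+FN)=164/261=0.6284
0.6207 < 0.6284 → Model B

Model B


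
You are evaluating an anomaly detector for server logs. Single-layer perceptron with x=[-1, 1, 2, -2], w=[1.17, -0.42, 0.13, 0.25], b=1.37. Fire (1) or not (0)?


z = (-1)·(1.17) + (1)·(-0.42) + (2)·(0.13) + (-2)·(0.25) + 1.37
  = -0.46
step(z) = 0 (z<0)

0


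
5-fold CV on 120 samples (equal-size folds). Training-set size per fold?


Fold size = 120/5 = 24
Training per fold = 120 - 24 = 96

96


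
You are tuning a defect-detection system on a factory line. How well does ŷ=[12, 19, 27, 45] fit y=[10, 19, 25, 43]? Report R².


ȳ = 24.25
SS_res = Σ(y-ŷ)² = 12
SS_tot = Σ(y-ȳ)² = 582.75
R² = 1 - SS_res/SS_tot = 1 - 0.0206 = 0.9794

0.9794


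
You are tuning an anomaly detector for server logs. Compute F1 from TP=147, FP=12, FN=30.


Precision = 147/159 = 0.9245
Recall = 147/177 = 0.8305
F1 = 2·P·R/(P+R) = 2·TP/(2·TP+FP+FN) = 294/(294+12+30) = 294/336 = 0.875

0.875


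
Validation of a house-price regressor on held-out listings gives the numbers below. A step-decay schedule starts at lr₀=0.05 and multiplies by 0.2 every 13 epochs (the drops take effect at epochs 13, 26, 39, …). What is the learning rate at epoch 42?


n_drops = ⌊42/13⌋ = 3
lr = 0.05·0.2^3 = 0.05·0.008 = 0.0004

0.0004


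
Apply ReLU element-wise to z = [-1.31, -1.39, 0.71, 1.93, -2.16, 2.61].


ReLU(-1.31) = max(0, -1.31) = 0.0
ReLU(-1.39) = max(0, -1.39) = 0.0
ReLU(0.71) = max(0, 0.71) = 0.71
ReLU(1.93) = max(0, 1.93) = 1.93
ReLU(-2.16) = max(0, -2.16) = 0.0
ReLU(2.61) = max(0, 2.61) = 2.61
result = [0.0, 0.0, 0.71, 1.93, 0.0, 2.61]

[0.0, 0.0, 0.71, 1.93, 0.0, 2.61]


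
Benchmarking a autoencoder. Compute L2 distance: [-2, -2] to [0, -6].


d = √((-2-0)² + (-2+ 6)²)
  = √(4 + 16)
  = √20 = 4.4721

4.4721


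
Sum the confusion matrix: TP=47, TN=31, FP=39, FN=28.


Total = TP + TN + FP + FN
= 47 + 31 + 39 + 28
= 145
(Predicted positive: 86, predicted negative: 59)

145


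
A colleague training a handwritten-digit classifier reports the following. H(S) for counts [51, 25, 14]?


Probabilities: [51/90, 25/90, 14/90] ≈ [0.5667, 0.2778, 0.1556]
H = -((51/90)·log₂(51/90) + (25/90)·log₂(25/90) + (14/90)·log₂(14/90))
  = 1.3953 bits

1.3953 bits


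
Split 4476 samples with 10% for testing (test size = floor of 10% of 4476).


Test = ⌊4476·10/100⌋ = 447
Train = 4476 - 447 = 4029

Train: 4029, Test: 447


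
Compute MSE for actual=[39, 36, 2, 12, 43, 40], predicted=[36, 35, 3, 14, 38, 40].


Squared errors: (39-36)²=9, (36-35)²=1, (2-3)²=1, (12-14)²=4, (43-38)²=25, (40-40)²=0
Sum = 40
MSE = 40/6 = 20/3

20/3


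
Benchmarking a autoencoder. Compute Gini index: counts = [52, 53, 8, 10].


Probabilities: [52/123, 53/123, 8/123, 10/123] ≈ [0.4228, 0.4309, 0.065, 0.0813]
Σpᵢ² = (2704 + 2809 + 64 + 100)/123² = 5677/15129
Gini = 1 - Σpᵢ² = 1 - 5677/15129 = 0.6248

0.6248


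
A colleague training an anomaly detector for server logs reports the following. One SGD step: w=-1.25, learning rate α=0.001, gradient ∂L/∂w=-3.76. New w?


w_new = w - α·∇
= -1.25 - 0.001·-3.76
= -1.25 + 0.00376
= -1.24624

-1.24624


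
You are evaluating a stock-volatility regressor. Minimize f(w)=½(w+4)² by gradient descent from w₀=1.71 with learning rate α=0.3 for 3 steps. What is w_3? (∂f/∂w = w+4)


step 1: grad = 1.71+4 = 5.71; w = 1.71 - 0.3·(5.71) = -0.003
step 2: grad = -0.003+4 = 3.997; w = -0.003 - 0.3·(3.997) = -1.2021
step 3: grad = -1.2021+4 = 2.7979; w = -1.2021 - 0.3·(2.7979) = -2.04147

-2.04147


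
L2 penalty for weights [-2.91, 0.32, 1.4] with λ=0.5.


‖w‖₂² = (-2.91)² + (0.32)² + (1.4)²
     = 8.4681 + 0.1024 + 1.96
     = 10.5305
λ·‖w‖₂² = 0.5·10.5305 = 5.26525

5.26525


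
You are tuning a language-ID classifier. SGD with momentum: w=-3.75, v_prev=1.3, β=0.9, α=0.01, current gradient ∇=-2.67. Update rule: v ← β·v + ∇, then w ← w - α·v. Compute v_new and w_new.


v_new = 0.9·1.3 - 2.67 = 1.17 - 2.67 = -1.5
w_new = -3.75 - 0.01·-1.5 = -3.75 + 0.015 = -3.735

v_new=-1.5, w_new=-3.735


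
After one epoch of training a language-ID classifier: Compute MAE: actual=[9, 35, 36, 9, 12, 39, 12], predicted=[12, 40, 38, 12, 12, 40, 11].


Absolute errors: |9-12|=3, |35-40|=5, |36-38|=2, |9-12|=3, |12-12|=0, |39-40|=1, |12-11|=1
Sum = 15
MAE = 15/7 = 15/7

15/7


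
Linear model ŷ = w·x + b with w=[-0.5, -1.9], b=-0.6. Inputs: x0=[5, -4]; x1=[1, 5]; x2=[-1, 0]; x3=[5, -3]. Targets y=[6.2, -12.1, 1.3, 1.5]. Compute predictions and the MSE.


ŷ0 = (-0.5)·(5) + (-1.9)·(-4) - 0.6 = 4.5
ŷ1 = (-0.5)·(1) + (-1.9)·(5) - 0.6 = -10.6
ŷ2 = (-0.5)·(-1) + (-1.9)·(0) - 0.6 = -0.1
ŷ3 = (-0.5)·(5) + (-1.9)·(-3) - 0.6 = 2.6
errors² = [2.89, 2.25, 1.96, 1.21]
MSE = 8.3100/4 = 2.0775

2.0775


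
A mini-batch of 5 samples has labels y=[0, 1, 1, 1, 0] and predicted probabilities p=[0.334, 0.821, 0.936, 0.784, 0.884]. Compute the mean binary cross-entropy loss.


L[0] = -ln(1-0.334) = -ln(0.666) = 0.4065
L[1] = -ln(0.821) = 0.1972
L[2] = -ln(0.936) = 0.0661
L[3] = -ln(0.784) = 0.2433
L[4] = -ln(1-0.884) = -ln(0.116) = 2.1542
mean = (0.4065 + 0.1972 + 0.0661 + 0.2433 + 2.1542)/5 = 0.6135

0.6135


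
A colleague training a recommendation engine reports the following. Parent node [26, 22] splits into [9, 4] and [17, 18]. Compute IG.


Parent = [26, 22], H_parent = 0.995
H_left = 0.8905 (n=13), H_right = 0.9994 (n=35)
H_children = (13/48)·0.8905 + (35/48)·0.9994 = 0.9699
IG = 0.995 - 0.9699 = 0.0251

0.0251


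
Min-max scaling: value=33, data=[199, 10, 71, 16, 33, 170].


min=10, max=199
(33-10)/(199-10) = 23/189 = 0.1217

0.1217


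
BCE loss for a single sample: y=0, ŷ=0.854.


BCE = -[y·ln(p) + (1-y)·ln(1-p)]
= -0 - 1·ln(1-0.854)
= -ln(0.146) = 1.9241

1.9241


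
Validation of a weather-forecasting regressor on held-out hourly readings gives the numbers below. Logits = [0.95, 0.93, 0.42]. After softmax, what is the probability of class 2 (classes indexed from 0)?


Exponentials: e^0.95=2.5857, e^0.93=2.5345, e^0.42=1.522
Sum = 6.6422
Softmax = [0.3893, 0.3816, 0.2291]
p[2] = 1.522/6.6422 = 0.2291

0.2291


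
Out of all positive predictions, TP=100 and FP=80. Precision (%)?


Precision = TP/(TP+FP)
= 100/(100+80)
= 100/180 = 55.56%

55.56%


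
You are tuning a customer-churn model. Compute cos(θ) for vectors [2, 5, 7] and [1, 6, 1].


A·B = 2·1 + 5·6 + 7·1 = 39
‖A‖ = √78 = 8.8318, ‖B‖ = √38 = 6.1644
cos = 39/(√78·√38) = 39/√2964 = 0.7164

0.7164


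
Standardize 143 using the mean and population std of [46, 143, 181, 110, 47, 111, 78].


μ = 102.2857, σ = 45.9867
z = (143 - 102.2857)/45.9867 = 0.8853

0.8853


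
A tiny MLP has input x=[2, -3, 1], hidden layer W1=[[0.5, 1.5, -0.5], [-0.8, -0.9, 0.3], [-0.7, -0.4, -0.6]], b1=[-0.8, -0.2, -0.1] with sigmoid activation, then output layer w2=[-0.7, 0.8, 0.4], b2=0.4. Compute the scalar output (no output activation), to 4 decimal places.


z1[0] = (0.5)·(2) + (1.5)·(-3) + (-0.5)·(1) - 0.8 = -4.8
z1[1] = (-0.8)·(2) + (-0.9)·(-3) + (0.3)·(1) - 0.2 = 1.2
z1[2] = (-0.7)·(2) + (-0.4)·(-3) + (-0.6)·(1) - 0.1 = -0.9
h = sigmoid(z1) = [0.0082, 0.7685, 0.2891]
output = (-0.7)·(0.0082) + (0.8)·(0.7685) + (0.4)·(0.2891) + 0.4 = 1.1247

1.1247


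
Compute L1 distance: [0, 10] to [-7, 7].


d = |0+ 7| + |10-7|
  = 7 + 3
  = 10

10


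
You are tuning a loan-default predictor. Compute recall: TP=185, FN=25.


Recall = TP/(TP+FN)
= 185/(185+25)
= 185/210 = 88.1%

88.1%


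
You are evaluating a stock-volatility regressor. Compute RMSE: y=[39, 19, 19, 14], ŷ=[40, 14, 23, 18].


MSE = 58/4 = 14.5
RMSE = √(58/4) = 3.8079

3.8079


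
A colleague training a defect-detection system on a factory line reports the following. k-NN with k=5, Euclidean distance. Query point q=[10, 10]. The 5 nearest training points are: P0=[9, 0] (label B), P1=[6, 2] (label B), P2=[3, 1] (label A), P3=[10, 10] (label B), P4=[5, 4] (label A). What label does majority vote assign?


d(q,P0) = 10.0499  (label B)
d(q,P1) = 8.9443  (label B)
d(q,P2) = 11.4018  (label A)
d(q,P3) = 0.0  (label B)
d(q,P4) = 7.8102  (label A)
Votes: A=2, B=3
Majority → B

B


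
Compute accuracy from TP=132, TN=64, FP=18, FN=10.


Accuracy = (TP+TN)/(TP+TN+FP+FN)
= (132+64)/(224)
= 196/224 = 87.5%

87.5%


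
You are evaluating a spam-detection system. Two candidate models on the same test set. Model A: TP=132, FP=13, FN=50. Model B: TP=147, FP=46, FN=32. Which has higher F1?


Model A: P=132/145=0.9103, R=132/182=0.7253, F1=2PR/(P+R)=2TP/(2TP+FP+FN)=264/327=0.8073
Model B: P=147/193=0.7617, R=147/179=0.8212, F1=2PR/(P+R)=2TP/(2TP+FP+FN)=294/372=0.7903
0.8073 > 0.7903 → Model A

Model A


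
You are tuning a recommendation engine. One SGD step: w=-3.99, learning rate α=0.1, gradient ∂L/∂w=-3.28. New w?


w_new = w - α·∇
= -3.99 - 0.1·-3.28
= -3.99 + 0.328
= -3.662

-3.662


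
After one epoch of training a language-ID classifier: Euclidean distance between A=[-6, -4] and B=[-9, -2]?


d = √((-6+ 9)² + (-4+ 2)²)
  = √(9 + 4)
  = √13 = 3.6056

3.6056


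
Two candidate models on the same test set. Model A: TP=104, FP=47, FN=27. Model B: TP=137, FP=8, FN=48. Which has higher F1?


Model A: P=104/151=0.6887, R=104/131=0.7939, F1=2PR/(P+R)=2TP/(2TP+FP+FN)=208/282=0.7376
Model B: P=137/145=0.9448, R=137/185=0.7405, F1=2PR/(P+R)=2TP/(2TP+FP+FN)=274/330=0.8303
0.7376 < 0.8303 → Model B

Model B


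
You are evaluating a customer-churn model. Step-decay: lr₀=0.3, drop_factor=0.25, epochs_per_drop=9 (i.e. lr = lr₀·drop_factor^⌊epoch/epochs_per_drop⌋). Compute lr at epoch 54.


n_drops = ⌊54/9⌋ = 6
lr = 0.3·0.25^6 = 0.3·0.000244140625 = 0.0000732421875

0.0000732421875


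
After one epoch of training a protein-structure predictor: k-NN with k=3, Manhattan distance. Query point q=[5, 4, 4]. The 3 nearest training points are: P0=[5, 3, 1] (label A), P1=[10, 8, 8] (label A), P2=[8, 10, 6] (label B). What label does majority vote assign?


d(q,P0) = 4  (label A)
d(q,P1) = 13  (label A)
d(q,P2) = 11  (label B)
Votes: A=2, B=1
Majority → A

A


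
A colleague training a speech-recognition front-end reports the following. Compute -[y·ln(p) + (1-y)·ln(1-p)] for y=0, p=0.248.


BCE = -[y·ln(p) + (1-y)·ln(1-p)]
= -0 - 1·ln(1-0.248)
= -ln(0.752) = 0.285

0.285


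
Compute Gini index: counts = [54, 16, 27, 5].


Probabilities: [54/102, 16/102, 27/102, 5/102] ≈ [0.5294, 0.1569, 0.2647, 0.049]
Σpᵢ² = (2916 + 256 + 729 + 25)/102² = 3926/10404
Gini = 1 - Σpᵢ² = 1 - 3926/10404 = 0.6226

0.6226


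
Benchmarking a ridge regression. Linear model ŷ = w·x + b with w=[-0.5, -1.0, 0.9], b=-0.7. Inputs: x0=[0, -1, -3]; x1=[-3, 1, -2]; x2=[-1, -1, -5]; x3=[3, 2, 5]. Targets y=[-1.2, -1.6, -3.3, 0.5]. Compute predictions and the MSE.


ŷ0 = (-0.5)·(0) + (-1.0)·(-1) + (0.9)·(-3) - 0.7 = -2.4
ŷ1 = (-0.5)·(-3) + (-1.0)·(1) + (0.9)·(-2) - 0.7 = -2.0
ŷ2 = (-0.5)·(-1) + (-1.0)·(-1) + (0.9)·(-5) - 0.7 = -3.7
ŷ3 = (-0.5)·(3) + (-1.0)·(2) + (0.9)·(5) - 0.7 = 0.3
errors² = [1.44, 0.16, 0.16, 0.04]
MSE = 1.8000/4 = 0.45

0.45


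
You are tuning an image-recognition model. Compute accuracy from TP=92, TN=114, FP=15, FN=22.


Accuracy = (TP+TN)/(TP+TN+FP+FN)
= (92+114)/(243)
= 206/243 = 84.77%

84.77%


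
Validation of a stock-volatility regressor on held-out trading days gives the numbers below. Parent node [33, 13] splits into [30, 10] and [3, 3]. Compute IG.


Parent = [33, 13], H_parent = 0.859
H_left = 0.8113 (n=40), H_right = 1 (n=6)
H_children = (40/46)·0.8113 + (6/46)·1 = 0.8359
IG = 0.859 - 0.8359 = 0.0231

0.0231


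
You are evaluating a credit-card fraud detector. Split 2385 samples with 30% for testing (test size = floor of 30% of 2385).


Test = ⌊2385·30/100⌋ = 715
Train = 2385 - 715 = 1670

Train: 1670, Test: 715


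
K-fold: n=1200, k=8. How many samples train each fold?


Fold size = 1200/8 = 150
Training per fold = 1200 - 150 = 1050

1050


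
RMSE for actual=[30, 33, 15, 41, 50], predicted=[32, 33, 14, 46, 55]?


MSE = 55/5 = 11
RMSE = √(55/5) = 3.3166

3.3166


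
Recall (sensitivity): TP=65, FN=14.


Recall = TP/(TP+FN)
= 65/(65+14)
= 65/79 = 82.28%

82.28%


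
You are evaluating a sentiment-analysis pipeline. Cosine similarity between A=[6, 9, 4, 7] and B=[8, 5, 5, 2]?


A·B = 6·8 + 9·5 + 4·5 + 7·2 = 127
‖A‖ = √182 = 13.4907, ‖B‖ = √118 = 10.8628
cos = 127/(√182·√118) = 127/√21476 = 0.8666

0.8666
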